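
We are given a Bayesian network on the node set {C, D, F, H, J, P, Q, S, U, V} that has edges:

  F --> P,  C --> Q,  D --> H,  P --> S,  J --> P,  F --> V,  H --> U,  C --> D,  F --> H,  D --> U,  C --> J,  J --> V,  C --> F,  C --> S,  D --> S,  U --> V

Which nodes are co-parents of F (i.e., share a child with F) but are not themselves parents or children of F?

{D, J, U}

Children of F: H, P, V.
  parents(H) \ {F} = {D}.
  P's other parent is J.
  V's other parents are J, U.
Excluding nodes already adjacent to F (C, H, P, V), the co-parent-only contribution is {D, J, U}.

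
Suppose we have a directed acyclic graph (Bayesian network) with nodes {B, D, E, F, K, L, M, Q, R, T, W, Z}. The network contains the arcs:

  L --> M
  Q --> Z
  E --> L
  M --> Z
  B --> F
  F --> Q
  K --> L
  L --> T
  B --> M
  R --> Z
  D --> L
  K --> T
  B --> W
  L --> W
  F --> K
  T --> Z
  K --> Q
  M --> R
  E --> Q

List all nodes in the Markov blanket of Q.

{E, F, K, M, R, T, Z}

Parents of Q: E, F, K.
Q's children: Z.
Other parents of Q's children:
  parents(Z) \ {Q} = {M, R, T}.
MB(Q) = {E, F, K, M, R, T, Z}.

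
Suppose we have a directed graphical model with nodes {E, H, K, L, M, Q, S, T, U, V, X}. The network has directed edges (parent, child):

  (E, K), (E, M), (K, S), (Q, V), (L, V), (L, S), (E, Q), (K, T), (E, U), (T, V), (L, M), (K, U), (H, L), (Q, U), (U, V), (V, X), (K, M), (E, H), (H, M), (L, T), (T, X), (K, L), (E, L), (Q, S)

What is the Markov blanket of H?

{E, K, L, M}

Recall MB(v) = parents ∪ children ∪ spouses, where spouses are the other parents of v's children.
H has parent E.
H has children L, M.
For each child, the remaining parents (spouses of H):
  L also has parents E, K.
  M's other parents are E, K, L.
MB(H) = {E, K, L, M}.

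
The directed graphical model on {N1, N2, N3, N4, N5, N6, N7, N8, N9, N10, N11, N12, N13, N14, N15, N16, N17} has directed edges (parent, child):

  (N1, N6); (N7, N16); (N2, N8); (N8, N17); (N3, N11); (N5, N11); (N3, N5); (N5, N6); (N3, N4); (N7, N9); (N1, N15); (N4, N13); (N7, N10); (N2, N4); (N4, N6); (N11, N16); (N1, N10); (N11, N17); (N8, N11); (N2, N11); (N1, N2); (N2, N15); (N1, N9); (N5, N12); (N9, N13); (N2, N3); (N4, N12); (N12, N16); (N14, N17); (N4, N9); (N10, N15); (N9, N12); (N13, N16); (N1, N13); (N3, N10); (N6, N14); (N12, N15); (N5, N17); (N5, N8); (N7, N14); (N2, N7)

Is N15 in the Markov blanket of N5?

No

N5 has parent N3.
N5's children: N6, N8, N11, N12, N17.
For each child, the remaining parents (spouses of N5):
  N6's other parents are N1, N4.
  N8 also has parent N2.
  N11's other parents are N2, N3, N8.
  N12 also has parents N4, N9.
  N17's other parents are N8, N11, N14.
MB(N5) = {N1, N2, N3, N4, N6, N8, N9, N11, N12, N14, N17}; N15 is not in this set.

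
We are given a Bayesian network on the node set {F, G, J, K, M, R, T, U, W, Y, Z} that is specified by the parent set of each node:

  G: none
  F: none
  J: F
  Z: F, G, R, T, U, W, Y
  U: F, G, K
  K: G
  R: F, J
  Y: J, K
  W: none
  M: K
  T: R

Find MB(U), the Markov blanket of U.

U has child Z.
Parents of U: F, G, K.
Co-parents of U (other parents of its children):
  Z's other parents are F, G, R, T, W, Y.
Taking the union gives {F, G, K, R, T, W, Y, Z}.

{F, G, K, R, T, W, Y, Z}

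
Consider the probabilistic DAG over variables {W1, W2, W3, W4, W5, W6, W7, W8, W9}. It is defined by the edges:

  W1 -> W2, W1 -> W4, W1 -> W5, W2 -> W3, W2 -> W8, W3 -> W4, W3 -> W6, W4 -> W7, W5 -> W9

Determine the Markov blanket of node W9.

W9's children: none.
Parents of W9: W5.
With no children, W9 has no spouses; the co-parent set is empty.
MB(W9) = {W5}.

{W5}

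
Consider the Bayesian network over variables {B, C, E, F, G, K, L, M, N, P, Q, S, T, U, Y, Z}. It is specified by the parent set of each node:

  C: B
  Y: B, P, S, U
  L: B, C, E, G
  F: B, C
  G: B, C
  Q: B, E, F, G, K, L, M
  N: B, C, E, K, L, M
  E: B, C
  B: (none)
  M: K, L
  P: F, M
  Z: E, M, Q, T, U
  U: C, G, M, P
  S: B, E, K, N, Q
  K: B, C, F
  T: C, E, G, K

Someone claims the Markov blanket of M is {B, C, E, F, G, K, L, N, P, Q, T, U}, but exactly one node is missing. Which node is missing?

M has parents K, L.
M has children N, P, Q, U, Z.
Other parents of M's children:
  N also has parents B, C, E, K, L.
  P also has parent F.
  parents(Q) \ {M} = {B, E, F, G, K, L}.
  U also has parents C, G, P.
  Z's other parents are E, Q, T, U.
MB(M) = {B, C, E, F, G, K, L, N, P, Q, T, U, Z}.
Comparing with the claimed set, Z is missing.

Z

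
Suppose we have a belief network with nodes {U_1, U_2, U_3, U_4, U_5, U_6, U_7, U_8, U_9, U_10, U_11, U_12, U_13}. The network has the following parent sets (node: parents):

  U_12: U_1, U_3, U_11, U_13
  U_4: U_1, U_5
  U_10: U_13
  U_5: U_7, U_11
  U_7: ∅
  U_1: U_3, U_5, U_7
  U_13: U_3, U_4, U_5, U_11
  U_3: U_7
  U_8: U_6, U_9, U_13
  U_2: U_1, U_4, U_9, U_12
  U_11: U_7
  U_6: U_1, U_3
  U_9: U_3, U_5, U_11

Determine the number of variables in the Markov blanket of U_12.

7

The Markov blanket of a node is its parents, its children, and the other parents of its children.
Pa(U_12) = {U_1, U_3, U_11, U_13}.
U_12's children: U_2.
Parents of each child, excluding U_12:
  U_2 also has parents U_1, U_4, U_9.
MB(U_12) = {U_1, U_2, U_3, U_4, U_9, U_11, U_13}, which has 7 nodes.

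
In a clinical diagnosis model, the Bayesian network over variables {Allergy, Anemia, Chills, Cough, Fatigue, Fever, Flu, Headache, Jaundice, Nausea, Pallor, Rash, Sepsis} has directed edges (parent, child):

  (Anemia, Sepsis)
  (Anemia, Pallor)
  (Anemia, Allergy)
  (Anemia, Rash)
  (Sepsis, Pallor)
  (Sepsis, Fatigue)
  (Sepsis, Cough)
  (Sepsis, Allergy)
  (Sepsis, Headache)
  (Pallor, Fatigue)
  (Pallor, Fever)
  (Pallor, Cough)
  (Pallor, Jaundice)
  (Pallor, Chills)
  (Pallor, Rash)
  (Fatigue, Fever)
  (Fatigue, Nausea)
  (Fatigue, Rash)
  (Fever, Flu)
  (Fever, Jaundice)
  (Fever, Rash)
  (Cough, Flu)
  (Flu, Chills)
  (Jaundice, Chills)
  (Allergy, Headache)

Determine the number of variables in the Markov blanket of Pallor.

9

Pallor has parents Anemia, Sepsis.
Ch(Pallor) = {Chills, Cough, Fatigue, Fever, Jaundice, Rash}.
Other parents of Pallor's children:
  Fatigue also has parent Sepsis.
  Fever's other parent is Fatigue.
  parents(Cough) \ {Pallor} = {Sepsis}.
  Jaundice's other parent is Fever.
  Chills's other parents are Flu, Jaundice.
  Rash also has parents Anemia, Fatigue, Fever.
MB(Pallor) = {Anemia, Chills, Cough, Fatigue, Fever, Flu, Jaundice, Rash, Sepsis}, which has 9 nodes.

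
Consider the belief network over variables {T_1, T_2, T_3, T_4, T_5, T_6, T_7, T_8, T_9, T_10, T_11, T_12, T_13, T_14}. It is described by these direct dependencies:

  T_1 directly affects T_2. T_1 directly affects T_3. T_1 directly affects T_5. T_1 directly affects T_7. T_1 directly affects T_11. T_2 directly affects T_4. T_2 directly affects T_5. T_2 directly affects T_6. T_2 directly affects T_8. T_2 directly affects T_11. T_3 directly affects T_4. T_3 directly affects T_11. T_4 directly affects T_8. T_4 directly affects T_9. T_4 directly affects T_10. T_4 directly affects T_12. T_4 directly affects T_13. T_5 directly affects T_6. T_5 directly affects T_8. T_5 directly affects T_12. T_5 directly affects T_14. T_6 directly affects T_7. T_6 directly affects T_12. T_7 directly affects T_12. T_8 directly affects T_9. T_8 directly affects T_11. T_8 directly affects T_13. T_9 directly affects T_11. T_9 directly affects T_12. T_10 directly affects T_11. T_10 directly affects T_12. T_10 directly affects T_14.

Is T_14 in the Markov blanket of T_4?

The Markov blanket of a node is its parents, its children, and the other parents of its children.
T_4's parents: T_2, T_3.
Ch(T_4) = {T_8, T_9, T_10, T_12, T_13}.
Co-parents of T_4 (other parents of its children):
  parents(T_8) \ {T_4} = {T_2, T_5}.
  parents(T_9) \ {T_4} = {T_8}.
  T_10 has no other parent.
  parents(T_12) \ {T_4} = {T_5, T_6, T_7, T_9, T_10}.
  parents(T_13) \ {T_4} = {T_8}.
MB(T_4) = {T_2, T_3, T_5, T_6, T_7, T_8, T_9, T_10, T_12, T_13}; T_14 is not in this set.

No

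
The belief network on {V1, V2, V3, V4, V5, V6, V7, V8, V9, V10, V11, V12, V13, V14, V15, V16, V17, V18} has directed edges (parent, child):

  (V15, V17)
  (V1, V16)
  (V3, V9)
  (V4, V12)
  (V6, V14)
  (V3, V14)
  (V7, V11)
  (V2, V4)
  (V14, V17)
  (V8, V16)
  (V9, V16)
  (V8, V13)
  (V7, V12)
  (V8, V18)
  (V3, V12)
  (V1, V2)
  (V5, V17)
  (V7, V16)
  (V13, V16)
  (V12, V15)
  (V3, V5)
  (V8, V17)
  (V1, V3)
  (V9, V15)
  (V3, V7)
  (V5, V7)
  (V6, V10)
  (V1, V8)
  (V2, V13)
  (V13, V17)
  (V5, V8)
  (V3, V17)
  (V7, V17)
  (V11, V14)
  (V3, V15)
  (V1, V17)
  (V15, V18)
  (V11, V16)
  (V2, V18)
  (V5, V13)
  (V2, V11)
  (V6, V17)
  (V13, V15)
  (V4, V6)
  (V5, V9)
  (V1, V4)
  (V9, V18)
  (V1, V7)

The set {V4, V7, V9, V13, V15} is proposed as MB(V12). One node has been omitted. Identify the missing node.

V12's parents: V3, V4, V7.
V12 has child V15.
Parents of each child, excluding V12:
  parents(V15) \ {V12} = {V3, V9, V13}.
MB(V12) = {V3, V4, V7, V9, V13, V15}.
Comparing with the claimed set, V3 is missing.

V3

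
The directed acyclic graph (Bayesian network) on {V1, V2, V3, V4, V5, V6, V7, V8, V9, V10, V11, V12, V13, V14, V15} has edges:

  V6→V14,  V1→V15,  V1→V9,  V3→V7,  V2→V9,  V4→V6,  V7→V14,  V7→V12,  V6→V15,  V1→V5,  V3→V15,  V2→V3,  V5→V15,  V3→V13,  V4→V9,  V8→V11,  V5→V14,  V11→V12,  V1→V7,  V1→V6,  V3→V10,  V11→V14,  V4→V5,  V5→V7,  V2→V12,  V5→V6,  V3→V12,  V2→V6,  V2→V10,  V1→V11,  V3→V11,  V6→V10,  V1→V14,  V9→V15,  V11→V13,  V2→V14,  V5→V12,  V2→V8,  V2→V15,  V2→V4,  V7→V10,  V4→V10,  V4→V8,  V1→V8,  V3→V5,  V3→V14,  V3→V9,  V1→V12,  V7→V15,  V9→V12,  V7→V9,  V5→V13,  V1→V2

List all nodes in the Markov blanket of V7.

Pa(V7) = {V1, V3, V5}.
Ch(V7) = {V9, V10, V12, V14, V15}.
For each child, the remaining parents (spouses of V7):
  parents(V9) \ {V7} = {V1, V2, V3, V4}.
  V10's other parents are V2, V3, V4, V6.
  V12's other parents are V1, V2, V3, V5, V9, V11.
  V14 also has parents V1, V2, V3, V5, V6, V11.
  parents(V15) \ {V7} = {V1, V2, V3, V5, V6, V9}.
So the Markov blanket of V7 is {V1, V2, V3, V4, V5, V6, V9, V10, V11, V12, V14, V15}.

{V1, V2, V3, V4, V5, V6, V9, V10, V11, V12, V14, V15}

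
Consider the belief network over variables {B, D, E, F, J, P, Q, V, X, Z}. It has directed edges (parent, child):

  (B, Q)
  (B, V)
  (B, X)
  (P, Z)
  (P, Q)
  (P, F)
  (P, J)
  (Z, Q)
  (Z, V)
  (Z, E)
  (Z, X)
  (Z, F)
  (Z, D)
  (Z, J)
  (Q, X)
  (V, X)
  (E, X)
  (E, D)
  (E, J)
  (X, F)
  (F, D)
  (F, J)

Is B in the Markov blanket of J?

No

J has no children.
J's parents: E, F, P, Z.
With no children, J has no spouses; the co-parent set is empty.
MB(J) = {E, F, P, Z}; B is not in this set.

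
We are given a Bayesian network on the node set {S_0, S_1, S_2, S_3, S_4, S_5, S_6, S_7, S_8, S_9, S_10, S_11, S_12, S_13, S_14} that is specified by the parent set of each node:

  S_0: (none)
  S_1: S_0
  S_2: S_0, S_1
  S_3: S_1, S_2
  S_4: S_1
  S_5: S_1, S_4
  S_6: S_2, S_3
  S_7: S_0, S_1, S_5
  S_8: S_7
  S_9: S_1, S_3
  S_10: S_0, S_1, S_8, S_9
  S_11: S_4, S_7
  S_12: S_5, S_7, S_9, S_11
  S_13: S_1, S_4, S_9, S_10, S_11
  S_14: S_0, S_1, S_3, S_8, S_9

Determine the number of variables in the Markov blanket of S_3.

A node's Markov blanket = Pa ∪ Ch ∪ (parents of Ch other than the node itself).
S_3 has children S_6, S_9, S_14.
Pa(S_3) = {S_1, S_2}.
Other parents of S_3's children:
  S_6: S_2
  S_9: S_1
  S_14: S_0, S_1, S_8, S_9
MB(S_3) = {S_0, S_1, S_2, S_6, S_8, S_9, S_14}, which has 7 nodes.

7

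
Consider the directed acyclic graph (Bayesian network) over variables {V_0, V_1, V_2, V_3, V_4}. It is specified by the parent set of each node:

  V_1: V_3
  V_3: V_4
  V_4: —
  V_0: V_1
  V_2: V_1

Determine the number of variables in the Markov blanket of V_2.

1

Recall MB(v) = parents ∪ children ∪ spouses, where spouses are the other parents of v's children.
V_2's parents: V_1.
V_2's children: none.
V_2 has no children, so there are no co-parents.
MB(V_2) = {V_1}, which has 1 node.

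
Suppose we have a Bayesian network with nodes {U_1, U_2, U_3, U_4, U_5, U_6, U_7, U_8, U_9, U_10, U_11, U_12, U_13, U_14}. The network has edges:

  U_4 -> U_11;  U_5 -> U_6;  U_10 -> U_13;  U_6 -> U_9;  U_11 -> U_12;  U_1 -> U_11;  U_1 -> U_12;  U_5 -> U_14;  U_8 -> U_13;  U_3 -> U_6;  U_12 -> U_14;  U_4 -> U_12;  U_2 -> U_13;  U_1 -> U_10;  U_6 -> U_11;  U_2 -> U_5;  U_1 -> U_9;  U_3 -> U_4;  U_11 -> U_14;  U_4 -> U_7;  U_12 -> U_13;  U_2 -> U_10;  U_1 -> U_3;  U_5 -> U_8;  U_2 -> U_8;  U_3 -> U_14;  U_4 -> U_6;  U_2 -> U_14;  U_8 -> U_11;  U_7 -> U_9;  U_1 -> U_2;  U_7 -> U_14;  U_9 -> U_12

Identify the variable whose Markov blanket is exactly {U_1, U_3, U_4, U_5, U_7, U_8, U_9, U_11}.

U_6

The target node must have every member of {U_1, U_3, U_4, U_5, U_7, U_8, U_9, U_11} as a parent, child, or co-parent, and no others.
Parents of U_6: U_3, U_4, U_5; children: U_9, U_11; co-parents: U_1, U_4, U_7, U_8.
These exactly cover the given set, so the node is U_6.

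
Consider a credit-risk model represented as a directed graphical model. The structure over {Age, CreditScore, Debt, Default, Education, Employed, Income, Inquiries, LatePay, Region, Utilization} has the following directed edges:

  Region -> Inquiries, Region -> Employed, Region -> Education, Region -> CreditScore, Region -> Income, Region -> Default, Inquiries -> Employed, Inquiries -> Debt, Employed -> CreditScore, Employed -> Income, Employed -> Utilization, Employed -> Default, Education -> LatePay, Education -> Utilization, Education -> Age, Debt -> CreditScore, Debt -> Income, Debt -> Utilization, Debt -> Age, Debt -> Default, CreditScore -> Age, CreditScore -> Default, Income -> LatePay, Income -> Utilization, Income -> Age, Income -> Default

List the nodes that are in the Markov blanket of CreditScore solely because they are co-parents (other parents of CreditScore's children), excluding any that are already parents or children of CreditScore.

{Education, Income}

Children of CreditScore: Age, Default.
  Age: Debt, Education, Income
  Default: Debt, Employed, Income, Region
Excluding nodes already adjacent to CreditScore (Age, Debt, Default, Employed, Region), the co-parent-only contribution is {Education, Income}.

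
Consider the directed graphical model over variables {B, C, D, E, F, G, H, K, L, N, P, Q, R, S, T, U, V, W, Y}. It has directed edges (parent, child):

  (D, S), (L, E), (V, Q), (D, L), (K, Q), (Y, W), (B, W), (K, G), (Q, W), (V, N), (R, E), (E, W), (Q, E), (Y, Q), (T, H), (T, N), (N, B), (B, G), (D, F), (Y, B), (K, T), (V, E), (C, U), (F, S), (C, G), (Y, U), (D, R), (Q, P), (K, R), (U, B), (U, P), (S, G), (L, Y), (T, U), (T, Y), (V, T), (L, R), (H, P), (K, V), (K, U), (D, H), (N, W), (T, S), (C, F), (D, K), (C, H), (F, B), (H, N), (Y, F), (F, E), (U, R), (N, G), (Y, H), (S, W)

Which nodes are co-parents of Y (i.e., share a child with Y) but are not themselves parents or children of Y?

{C, D, E, K, N, S, V}

Children of Y: B, F, H, Q, U, W.
  U: C, K, T
  Q: K, V
  F: C, D
  H: C, D, T
  B: F, N, U
  W: B, E, N, Q, S
Excluding nodes already adjacent to Y (B, F, H, L, Q, T, U, W), the co-parent-only contribution is {C, D, E, K, N, S, V}.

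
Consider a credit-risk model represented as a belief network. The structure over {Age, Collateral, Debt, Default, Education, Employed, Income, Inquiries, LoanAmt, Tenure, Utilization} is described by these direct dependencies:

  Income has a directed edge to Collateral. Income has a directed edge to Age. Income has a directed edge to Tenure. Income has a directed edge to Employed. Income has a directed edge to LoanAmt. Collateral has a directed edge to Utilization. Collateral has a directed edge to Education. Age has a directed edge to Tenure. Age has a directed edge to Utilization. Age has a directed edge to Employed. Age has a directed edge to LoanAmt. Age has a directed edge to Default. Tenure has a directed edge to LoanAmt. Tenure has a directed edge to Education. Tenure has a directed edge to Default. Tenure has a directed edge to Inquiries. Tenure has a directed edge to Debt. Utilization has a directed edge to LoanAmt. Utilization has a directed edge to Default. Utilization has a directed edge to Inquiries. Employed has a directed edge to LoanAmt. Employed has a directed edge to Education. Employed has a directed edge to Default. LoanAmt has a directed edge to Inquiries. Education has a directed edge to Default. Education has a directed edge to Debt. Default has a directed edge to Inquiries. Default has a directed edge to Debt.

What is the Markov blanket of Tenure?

{Age, Collateral, Debt, Default, Education, Employed, Income, Inquiries, LoanAmt, Utilization}

Tenure's parents: Age, Income.
Children of Tenure: Debt, Default, Education, Inquiries, LoanAmt.
Other parents of Tenure's children:
  LoanAmt: Age, Employed, Income, Utilization
  Education: Collateral, Employed
  Default: Age, Education, Employed, Utilization
  Inquiries: Default, LoanAmt, Utilization
  Debt: Default, Education
Taking the union gives {Age, Collateral, Debt, Default, Education, Employed, Income, Inquiries, LoanAmt, Utilization}.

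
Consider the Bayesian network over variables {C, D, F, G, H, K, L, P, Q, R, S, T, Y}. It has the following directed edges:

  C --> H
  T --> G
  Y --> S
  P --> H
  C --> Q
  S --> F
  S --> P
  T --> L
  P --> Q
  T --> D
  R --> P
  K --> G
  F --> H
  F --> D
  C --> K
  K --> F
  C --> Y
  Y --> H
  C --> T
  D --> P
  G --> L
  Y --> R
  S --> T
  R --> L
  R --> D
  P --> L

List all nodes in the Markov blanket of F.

The Markov blanket of a node is its parents, its children, and the other parents of its children.
F has parents K, S.
F's children: D, H.
Co-parents of F (other parents of its children):
  parents(D) \ {F} = {R, T}.
  H also has parents C, P, Y.
Taking the union gives {C, D, H, K, P, R, S, T, Y}.

{C, D, H, K, P, R, S, T, Y}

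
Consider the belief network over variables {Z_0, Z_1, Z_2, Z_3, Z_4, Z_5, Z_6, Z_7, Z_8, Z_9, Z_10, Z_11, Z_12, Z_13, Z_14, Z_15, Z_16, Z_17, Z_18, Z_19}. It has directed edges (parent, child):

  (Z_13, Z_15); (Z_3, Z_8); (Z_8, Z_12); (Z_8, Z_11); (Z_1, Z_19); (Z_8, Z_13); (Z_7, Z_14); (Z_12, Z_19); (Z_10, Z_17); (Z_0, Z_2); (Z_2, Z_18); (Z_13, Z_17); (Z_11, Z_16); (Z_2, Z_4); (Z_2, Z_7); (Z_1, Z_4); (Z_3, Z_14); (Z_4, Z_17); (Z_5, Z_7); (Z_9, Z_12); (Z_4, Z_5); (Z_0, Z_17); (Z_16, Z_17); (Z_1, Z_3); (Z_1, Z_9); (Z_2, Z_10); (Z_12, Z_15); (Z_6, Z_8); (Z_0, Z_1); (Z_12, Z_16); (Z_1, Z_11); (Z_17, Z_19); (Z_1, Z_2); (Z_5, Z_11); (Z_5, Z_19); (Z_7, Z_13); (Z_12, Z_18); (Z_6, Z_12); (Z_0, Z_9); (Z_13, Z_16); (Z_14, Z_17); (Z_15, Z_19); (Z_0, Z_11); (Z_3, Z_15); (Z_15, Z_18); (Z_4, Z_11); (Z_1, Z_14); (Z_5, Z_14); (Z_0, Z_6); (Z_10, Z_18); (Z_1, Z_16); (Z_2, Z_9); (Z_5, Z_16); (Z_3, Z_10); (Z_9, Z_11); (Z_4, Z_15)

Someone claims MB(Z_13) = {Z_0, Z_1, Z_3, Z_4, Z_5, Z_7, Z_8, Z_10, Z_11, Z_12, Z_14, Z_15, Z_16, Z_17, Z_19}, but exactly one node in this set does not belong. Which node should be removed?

Z_13's children: Z_15, Z_16, Z_17.
Parents of Z_13: Z_7, Z_8.
Co-parents of Z_13 (other parents of its children):
  parents(Z_15) \ {Z_13} = {Z_3, Z_4, Z_12}.
  Z_16's other parents are Z_1, Z_5, Z_11, Z_12.
  parents(Z_17) \ {Z_13} = {Z_0, Z_4, Z_10, Z_14, Z_16}.
MB(Z_13) = {Z_0, Z_1, Z_3, Z_4, Z_5, Z_7, Z_8, Z_10, Z_11, Z_12, Z_14, Z_15, Z_16, Z_17}.
Z_19 is neither a parent, child, nor co-parent of Z_13, so it does not belong.

Z_19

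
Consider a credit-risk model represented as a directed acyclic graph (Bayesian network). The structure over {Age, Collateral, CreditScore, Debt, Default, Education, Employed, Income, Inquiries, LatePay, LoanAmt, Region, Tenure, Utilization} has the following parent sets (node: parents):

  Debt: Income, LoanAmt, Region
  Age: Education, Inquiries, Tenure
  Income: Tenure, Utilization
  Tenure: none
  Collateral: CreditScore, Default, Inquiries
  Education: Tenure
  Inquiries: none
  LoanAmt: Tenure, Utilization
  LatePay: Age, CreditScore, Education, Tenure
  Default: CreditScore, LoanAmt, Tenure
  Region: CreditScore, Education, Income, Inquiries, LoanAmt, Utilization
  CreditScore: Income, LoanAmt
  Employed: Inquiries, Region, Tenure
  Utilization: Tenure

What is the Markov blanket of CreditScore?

{Age, Collateral, Default, Education, Income, Inquiries, LatePay, LoanAmt, Region, Tenure, Utilization}

Parents of CreditScore: Income, LoanAmt.
Ch(CreditScore) = {Collateral, Default, LatePay, Region}.
For each child, the remaining parents (spouses of CreditScore):
  Region also has parents Education, Income, Inquiries, LoanAmt, Utilization.
  Default's other parents are LoanAmt, Tenure.
  Collateral's other parents are Default, Inquiries.
  LatePay also has parents Age, Education, Tenure.
Taking the union gives {Age, Collateral, Default, Education, Income, Inquiries, LatePay, LoanAmt, Region, Tenure, Utilization}.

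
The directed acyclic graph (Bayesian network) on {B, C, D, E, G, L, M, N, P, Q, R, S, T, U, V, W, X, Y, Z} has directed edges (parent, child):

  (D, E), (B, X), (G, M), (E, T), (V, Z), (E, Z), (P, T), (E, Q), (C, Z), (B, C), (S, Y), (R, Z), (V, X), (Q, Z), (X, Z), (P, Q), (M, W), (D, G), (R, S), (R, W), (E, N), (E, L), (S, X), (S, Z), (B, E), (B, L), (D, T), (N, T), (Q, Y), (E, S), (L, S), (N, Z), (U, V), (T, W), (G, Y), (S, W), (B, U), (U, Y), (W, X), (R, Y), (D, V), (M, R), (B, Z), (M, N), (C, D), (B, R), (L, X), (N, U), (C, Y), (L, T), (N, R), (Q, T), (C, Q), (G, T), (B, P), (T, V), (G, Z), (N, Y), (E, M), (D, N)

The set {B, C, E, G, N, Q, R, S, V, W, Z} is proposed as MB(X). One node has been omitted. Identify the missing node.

Recall MB(v) = parents ∪ children ∪ spouses, where spouses are the other parents of v's children.
Parents of X: B, L, S, V, W.
X has child Z.
Co-parents of X (other parents of its children):
  Z also has parents B, C, E, G, N, Q, R, S, V.
MB(X) = {B, C, E, G, L, N, Q, R, S, V, W, Z}.
Comparing with the claimed set, L is missing.

L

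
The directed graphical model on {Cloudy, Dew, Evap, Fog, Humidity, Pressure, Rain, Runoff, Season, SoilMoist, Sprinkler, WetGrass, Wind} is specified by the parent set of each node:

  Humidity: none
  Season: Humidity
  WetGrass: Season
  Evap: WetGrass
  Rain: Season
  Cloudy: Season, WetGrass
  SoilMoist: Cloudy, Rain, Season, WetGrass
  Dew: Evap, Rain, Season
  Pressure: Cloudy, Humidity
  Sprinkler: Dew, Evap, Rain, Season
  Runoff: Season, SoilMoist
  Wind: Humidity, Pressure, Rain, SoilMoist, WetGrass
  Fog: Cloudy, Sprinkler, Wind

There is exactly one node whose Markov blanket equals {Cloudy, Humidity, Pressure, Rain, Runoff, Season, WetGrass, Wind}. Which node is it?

The target node must have every member of {Cloudy, Humidity, Pressure, Rain, Runoff, Season, WetGrass, Wind} as a parent, child, or co-parent, and no others.
Parents of SoilMoist: Cloudy, Rain, Season, WetGrass; children: Runoff, Wind; co-parents: Humidity, Pressure, Rain, Season, WetGrass.
These exactly cover the given set, so the node is SoilMoist.

SoilMoist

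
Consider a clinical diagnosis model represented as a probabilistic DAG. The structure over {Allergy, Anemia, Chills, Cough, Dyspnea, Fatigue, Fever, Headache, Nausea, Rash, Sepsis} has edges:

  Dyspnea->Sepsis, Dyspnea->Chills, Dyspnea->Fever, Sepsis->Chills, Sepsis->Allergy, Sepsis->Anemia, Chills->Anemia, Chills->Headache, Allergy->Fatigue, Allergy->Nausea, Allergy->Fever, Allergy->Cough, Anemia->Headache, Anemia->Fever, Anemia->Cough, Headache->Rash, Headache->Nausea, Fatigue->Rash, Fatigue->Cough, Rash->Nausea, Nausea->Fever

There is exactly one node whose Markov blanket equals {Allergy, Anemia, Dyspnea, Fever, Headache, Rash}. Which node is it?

Nausea

The target node must have every member of {Allergy, Anemia, Dyspnea, Fever, Headache, Rash} as a parent, child, or co-parent, and no others.
Parents of Nausea: Allergy, Headache, Rash; children: Fever; co-parents: Allergy, Anemia, Dyspnea.
These exactly cover the given set, so the node is Nausea.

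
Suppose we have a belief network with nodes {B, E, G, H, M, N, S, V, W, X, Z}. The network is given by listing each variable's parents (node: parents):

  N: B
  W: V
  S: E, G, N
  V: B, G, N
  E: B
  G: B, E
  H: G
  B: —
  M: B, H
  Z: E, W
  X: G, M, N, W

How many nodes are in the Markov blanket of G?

9

Recall MB(v) = parents ∪ children ∪ spouses, where spouses are the other parents of v's children.
Parents of G: B, E.
G's children: H, S, V, X.
Other parents of G's children:
  H has no other parent.
  parents(S) \ {G} = {E, N}.
  parents(V) \ {G} = {B, N}.
  parents(X) \ {G} = {M, N, W}.
MB(G) = {B, E, H, M, N, S, V, W, X}, which has 9 nodes.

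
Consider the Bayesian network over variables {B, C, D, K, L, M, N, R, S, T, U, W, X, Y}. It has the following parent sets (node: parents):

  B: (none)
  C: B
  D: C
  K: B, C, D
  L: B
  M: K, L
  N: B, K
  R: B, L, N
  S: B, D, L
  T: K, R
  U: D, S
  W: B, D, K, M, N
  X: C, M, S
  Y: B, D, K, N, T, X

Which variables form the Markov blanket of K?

{B, C, D, L, M, N, R, T, W, X, Y}

A node's Markov blanket = Pa ∪ Ch ∪ (parents of Ch other than the node itself).
K's parents: B, C, D.
Ch(K) = {M, N, T, W, Y}.
Parents of each child, excluding K:
  M: L
  N: B
  T: R
  W: B, D, M, N
  Y: B, D, N, T, X
MB(K) = {B, C, D, L, M, N, R, T, W, X, Y}.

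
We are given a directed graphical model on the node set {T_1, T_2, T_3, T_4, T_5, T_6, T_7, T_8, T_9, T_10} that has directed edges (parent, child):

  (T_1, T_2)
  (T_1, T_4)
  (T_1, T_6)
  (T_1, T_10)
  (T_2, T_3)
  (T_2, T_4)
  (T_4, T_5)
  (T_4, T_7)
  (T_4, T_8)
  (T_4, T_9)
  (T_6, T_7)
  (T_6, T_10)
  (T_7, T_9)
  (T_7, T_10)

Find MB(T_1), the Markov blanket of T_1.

{T_2, T_4, T_6, T_7, T_10}

Pa(T_1) = {}.
T_1 has children T_2, T_4, T_6, T_10.
Parents of each child, excluding T_1:
  T_2: —
  T_4: T_2
  T_6: —
  T_10: T_6, T_7
Taking the union gives {T_2, T_4, T_6, T_7, T_10}.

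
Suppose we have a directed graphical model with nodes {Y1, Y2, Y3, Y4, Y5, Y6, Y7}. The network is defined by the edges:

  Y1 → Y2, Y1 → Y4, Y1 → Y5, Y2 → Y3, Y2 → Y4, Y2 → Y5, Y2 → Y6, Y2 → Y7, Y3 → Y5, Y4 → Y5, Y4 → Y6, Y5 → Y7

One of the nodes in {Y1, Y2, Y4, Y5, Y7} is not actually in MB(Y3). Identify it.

The Markov blanket of a node is its parents, its children, and the other parents of its children.
Parents of Y3: Y2.
Y3 has child Y5.
Co-parents of Y3 (other parents of its children):
  parents(Y5) \ {Y3} = {Y1, Y2, Y4}.
MB(Y3) = {Y1, Y2, Y4, Y5}.
Y7 is neither a parent, child, nor co-parent of Y3, so it does not belong.

Y7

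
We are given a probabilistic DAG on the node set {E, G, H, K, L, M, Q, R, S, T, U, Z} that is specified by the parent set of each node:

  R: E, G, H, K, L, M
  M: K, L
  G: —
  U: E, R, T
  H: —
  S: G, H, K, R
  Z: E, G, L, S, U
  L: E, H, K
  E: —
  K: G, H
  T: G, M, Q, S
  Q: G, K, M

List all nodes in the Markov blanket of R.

Recall MB(v) = parents ∪ children ∪ spouses, where spouses are the other parents of v's children.
R has parents E, G, H, K, L, M.
R's children: S, U.
Parents of each child, excluding R:
  S: G, H, K
  U: E, T
MB(R) = {E, G, H, K, L, M, S, T, U}.

{E, G, H, K, L, M, S, T, U}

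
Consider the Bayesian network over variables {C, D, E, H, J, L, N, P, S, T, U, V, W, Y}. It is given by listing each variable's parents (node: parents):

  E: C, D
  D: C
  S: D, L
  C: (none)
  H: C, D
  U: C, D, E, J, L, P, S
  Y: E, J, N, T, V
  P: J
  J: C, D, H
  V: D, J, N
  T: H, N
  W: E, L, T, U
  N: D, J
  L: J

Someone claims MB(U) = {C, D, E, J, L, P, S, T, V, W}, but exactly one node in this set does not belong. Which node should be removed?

Parents of U: C, D, E, J, L, P, S.
U's children: W.
Co-parents of U (other parents of its children):
  W's other parents are E, L, T.
MB(U) = {C, D, E, J, L, P, S, T, W}.
V is neither a parent, child, nor co-parent of U, so it does not belong.

V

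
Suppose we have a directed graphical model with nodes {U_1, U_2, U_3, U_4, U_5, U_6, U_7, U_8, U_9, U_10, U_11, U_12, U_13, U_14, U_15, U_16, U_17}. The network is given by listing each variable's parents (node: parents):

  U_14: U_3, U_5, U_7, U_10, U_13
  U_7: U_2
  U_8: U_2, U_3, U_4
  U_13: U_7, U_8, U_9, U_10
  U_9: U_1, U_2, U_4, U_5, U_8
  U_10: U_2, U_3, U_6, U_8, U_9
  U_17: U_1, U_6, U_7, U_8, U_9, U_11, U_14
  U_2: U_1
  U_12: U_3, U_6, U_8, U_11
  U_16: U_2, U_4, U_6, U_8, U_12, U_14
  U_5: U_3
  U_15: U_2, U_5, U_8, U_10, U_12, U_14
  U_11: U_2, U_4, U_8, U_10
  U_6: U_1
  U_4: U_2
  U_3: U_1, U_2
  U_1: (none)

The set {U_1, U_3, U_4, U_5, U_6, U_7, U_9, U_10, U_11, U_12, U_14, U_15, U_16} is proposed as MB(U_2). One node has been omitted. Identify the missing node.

U_8

By definition, MB(U_2) is built from U_2's parents, U_2's children, and the co-parents of U_2.
U_2's parents: U_1.
Children of U_2: U_3, U_4, U_7, U_8, U_9, U_10, U_11, U_15, U_16.
Co-parents of U_2 (other parents of its children):
  U_3: U_1
  U_4: —
  U_7: —
  U_8: U_3, U_4
  U_9: U_1, U_4, U_5, U_8
  U_10: U_3, U_6, U_8, U_9
  U_11: U_4, U_8, U_10
  U_15: U_5, U_8, U_10, U_12, U_14
  U_16: U_4, U_6, U_8, U_12, U_14
MB(U_2) = {U_1, U_3, U_4, U_5, U_6, U_7, U_8, U_9, U_10, U_11, U_12, U_14, U_15, U_16}.
Comparing with the claimed set, U_8 is missing.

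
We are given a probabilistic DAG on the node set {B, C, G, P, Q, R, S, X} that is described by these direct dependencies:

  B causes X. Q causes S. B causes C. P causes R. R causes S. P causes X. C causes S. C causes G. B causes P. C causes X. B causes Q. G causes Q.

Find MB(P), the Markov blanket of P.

{B, C, R, X}

A node's Markov blanket = Pa ∪ Ch ∪ (parents of Ch other than the node itself).
Pa(P) = {B}.
P has children R, X.
For each child, the remaining parents (spouses of P):
  R: no additional parents.
  X also has parents B, C.
So the Markov blanket of P is {B, C, R, X}.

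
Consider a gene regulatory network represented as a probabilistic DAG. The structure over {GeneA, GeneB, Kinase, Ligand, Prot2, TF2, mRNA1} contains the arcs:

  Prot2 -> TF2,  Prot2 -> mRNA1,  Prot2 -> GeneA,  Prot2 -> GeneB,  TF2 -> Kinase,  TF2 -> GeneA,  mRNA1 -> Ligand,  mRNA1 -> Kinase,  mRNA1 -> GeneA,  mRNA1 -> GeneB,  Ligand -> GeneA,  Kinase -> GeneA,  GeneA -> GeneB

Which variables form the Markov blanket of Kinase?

{GeneA, Ligand, Prot2, TF2, mRNA1}

By definition, MB(Kinase) is built from Kinase's parents, Kinase's children, and the co-parents of Kinase.
Kinase has child GeneA.
Pa(Kinase) = {TF2, mRNA1}.
For each child, the remaining parents (spouses of Kinase):
  parents(GeneA) \ {Kinase} = {Ligand, Prot2, TF2, mRNA1}.
Taking the union gives {GeneA, Ligand, Prot2, TF2, mRNA1}.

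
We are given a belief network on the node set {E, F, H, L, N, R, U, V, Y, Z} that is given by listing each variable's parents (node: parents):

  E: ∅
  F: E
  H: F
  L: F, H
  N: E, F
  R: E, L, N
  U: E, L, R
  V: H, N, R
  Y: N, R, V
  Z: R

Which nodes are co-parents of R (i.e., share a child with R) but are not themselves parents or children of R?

{H}

Children of R: U, V, Y, Z.
  parents(U) \ {R} = {E, L}.
  V also has parents H, N.
  Y also has parents N, V.
  Z has no other parent.
Excluding nodes already adjacent to R (E, L, N, U, V, Y, Z), the co-parent-only contribution is {H}.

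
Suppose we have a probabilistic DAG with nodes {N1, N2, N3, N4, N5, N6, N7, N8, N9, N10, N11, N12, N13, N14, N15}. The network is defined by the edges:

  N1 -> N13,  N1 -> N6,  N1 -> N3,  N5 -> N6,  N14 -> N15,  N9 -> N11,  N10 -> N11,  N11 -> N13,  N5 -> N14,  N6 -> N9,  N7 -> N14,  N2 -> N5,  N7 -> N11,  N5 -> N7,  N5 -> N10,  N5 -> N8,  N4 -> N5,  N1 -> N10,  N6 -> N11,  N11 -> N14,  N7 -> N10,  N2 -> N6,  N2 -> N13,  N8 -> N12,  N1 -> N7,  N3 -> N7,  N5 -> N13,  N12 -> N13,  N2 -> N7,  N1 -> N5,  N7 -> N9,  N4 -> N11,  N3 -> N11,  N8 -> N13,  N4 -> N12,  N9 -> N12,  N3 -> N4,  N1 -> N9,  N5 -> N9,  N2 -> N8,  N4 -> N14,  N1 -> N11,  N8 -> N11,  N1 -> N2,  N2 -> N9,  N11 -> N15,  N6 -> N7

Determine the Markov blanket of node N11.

{N1, N2, N3, N4, N5, N6, N7, N8, N9, N10, N12, N13, N14, N15}

A node's Markov blanket = Pa ∪ Ch ∪ (parents of Ch other than the node itself).
Children of N11: N13, N14, N15.
N11 has parents N1, N3, N4, N6, N7, N8, N9, N10.
For each child, the remaining parents (spouses of N11):
  N13 also has parents N1, N2, N5, N8, N12.
  parents(N14) \ {N11} = {N4, N5, N7}.
  N15 also has parent N14.
Taking the union gives {N1, N2, N3, N4, N5, N6, N7, N8, N9, N10, N12, N13, N14, N15}.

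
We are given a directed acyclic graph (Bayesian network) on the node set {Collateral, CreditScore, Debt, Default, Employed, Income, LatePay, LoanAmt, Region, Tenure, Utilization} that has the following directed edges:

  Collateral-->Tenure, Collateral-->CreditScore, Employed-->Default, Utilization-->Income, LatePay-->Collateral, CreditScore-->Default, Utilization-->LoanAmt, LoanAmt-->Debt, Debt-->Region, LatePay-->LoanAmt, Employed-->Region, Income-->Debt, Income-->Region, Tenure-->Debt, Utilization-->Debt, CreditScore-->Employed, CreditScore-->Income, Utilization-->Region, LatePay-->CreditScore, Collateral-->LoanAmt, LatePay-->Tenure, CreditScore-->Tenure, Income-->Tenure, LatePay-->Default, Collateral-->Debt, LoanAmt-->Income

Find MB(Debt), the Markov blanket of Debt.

{Collateral, Employed, Income, LoanAmt, Region, Tenure, Utilization}

Parents of Debt: Collateral, Income, LoanAmt, Tenure, Utilization.
Children of Debt: Region.
Other parents of Debt's children:
  Region also has parents Employed, Income, Utilization.
Taking the union gives {Collateral, Employed, Income, LoanAmt, Region, Tenure, Utilization}.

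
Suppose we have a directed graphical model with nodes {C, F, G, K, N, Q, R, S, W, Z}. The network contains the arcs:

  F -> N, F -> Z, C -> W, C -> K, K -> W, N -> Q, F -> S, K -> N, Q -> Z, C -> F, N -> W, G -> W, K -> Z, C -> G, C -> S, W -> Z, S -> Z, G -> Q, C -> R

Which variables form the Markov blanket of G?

Pa(G) = {C}.
Children of G: Q, W.
Other parents of G's children:
  parents(Q) \ {G} = {N}.
  W also has parents C, K, N.
MB(G) = {C, K, N, Q, W}.

{C, K, N, Q, W}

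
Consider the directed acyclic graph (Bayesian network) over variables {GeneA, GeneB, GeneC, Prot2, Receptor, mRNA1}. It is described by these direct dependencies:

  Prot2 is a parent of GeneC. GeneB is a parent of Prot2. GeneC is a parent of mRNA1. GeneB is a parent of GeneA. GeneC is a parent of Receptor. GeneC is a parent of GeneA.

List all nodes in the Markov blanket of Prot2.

{GeneB, GeneC}

The Markov blanket of a node is its parents, its children, and the other parents of its children.
Prot2 has parent GeneB.
Children of Prot2: GeneC.
For each child, the remaining parents (spouses of Prot2):
  GeneC: —
Taking the union gives {GeneB, GeneC}.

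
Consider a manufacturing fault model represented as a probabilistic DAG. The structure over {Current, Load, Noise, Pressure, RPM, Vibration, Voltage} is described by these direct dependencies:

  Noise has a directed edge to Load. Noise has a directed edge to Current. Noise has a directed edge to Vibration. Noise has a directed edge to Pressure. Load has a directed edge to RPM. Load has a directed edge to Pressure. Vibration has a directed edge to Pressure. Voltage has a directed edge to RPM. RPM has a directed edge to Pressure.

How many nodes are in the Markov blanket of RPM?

Recall MB(v) = parents ∪ children ∪ spouses, where spouses are the other parents of v's children.
Parents of RPM: Load, Voltage.
RPM's children: Pressure.
Other parents of RPM's children:
  Pressure's other parents are Load, Noise, Vibration.
MB(RPM) = {Load, Noise, Pressure, Vibration, Voltage}, which has 5 nodes.

5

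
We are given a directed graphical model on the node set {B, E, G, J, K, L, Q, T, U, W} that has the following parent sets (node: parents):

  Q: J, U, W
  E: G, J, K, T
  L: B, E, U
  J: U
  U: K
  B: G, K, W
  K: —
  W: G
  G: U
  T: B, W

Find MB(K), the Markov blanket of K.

K's parents: none.
Children of K: B, E, U.
Parents of each child, excluding K:
  U has no other parent.
  B also has parents G, W.
  E's other parents are G, J, T.
Taking the union gives {B, E, G, J, T, U, W}.

{B, E, G, J, T, U, W}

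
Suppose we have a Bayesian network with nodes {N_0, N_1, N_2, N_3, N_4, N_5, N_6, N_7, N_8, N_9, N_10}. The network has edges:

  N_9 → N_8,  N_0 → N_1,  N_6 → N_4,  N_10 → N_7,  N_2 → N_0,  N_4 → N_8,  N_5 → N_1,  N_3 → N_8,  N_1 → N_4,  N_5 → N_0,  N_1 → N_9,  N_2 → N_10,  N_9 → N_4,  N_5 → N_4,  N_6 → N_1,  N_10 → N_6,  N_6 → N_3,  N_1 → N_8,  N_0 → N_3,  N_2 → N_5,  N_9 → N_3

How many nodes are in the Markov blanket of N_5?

Pa(N_5) = {N_2}.
Ch(N_5) = {N_0, N_1, N_4}.
Co-parents of N_5 (other parents of its children):
  parents(N_0) \ {N_5} = {N_2}.
  parents(N_1) \ {N_5} = {N_0, N_6}.
  N_4 also has parents N_1, N_6, N_9.
MB(N_5) = {N_0, N_1, N_2, N_4, N_6, N_9}, which has 6 nodes.

6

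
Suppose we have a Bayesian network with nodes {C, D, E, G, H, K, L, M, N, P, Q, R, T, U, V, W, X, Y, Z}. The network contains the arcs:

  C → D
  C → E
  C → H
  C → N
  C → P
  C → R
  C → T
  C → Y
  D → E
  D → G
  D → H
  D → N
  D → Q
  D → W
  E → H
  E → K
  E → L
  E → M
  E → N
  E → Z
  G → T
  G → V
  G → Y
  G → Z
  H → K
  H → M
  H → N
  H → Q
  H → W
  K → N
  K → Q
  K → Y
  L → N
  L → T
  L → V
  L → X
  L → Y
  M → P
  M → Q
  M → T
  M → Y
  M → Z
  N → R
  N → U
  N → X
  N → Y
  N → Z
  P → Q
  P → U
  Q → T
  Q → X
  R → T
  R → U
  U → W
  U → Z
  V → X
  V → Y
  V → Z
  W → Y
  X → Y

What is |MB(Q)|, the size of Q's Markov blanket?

Pa(Q) = {D, H, K, M, P}.
Q's children: T, X.
For each child, the remaining parents (spouses of Q):
  T also has parents C, G, L, M, R.
  X's other parents are L, N, V.
MB(Q) = {C, D, G, H, K, L, M, N, P, R, T, V, X}, which has 13 nodes.

13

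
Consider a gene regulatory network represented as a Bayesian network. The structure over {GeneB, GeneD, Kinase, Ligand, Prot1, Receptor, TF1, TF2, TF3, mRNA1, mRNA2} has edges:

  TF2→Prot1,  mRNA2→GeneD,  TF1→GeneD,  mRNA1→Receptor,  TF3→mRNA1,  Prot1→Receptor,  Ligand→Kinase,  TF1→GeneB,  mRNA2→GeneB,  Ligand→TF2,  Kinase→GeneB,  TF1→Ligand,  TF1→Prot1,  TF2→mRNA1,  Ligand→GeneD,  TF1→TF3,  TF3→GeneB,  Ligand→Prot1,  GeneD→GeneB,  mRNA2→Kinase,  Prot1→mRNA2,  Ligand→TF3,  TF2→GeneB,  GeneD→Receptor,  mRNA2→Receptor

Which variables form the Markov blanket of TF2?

{GeneB, GeneD, Kinase, Ligand, Prot1, TF1, TF3, mRNA1, mRNA2}

A node's Markov blanket = Pa ∪ Ch ∪ (parents of Ch other than the node itself).
TF2's parents: Ligand.
Ch(TF2) = {GeneB, Prot1, mRNA1}.
Parents of each child, excluding TF2:
  parents(Prot1) \ {TF2} = {Ligand, TF1}.
  mRNA1 also has parent TF3.
  GeneB's other parents are GeneD, Kinase, TF1, TF3, mRNA2.
MB(TF2) = {GeneB, GeneD, Kinase, Ligand, Prot1, TF1, TF3, mRNA1, mRNA2}.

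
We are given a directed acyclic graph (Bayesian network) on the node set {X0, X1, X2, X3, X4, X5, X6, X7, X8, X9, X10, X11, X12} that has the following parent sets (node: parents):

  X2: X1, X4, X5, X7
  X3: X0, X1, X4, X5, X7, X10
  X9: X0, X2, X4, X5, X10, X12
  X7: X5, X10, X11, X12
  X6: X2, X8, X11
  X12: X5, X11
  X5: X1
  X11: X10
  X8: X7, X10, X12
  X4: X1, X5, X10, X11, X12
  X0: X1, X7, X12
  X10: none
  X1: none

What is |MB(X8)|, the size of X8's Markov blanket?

6

The Markov blanket of a node is its parents, its children, and the other parents of its children.
X8 has parents X7, X10, X12.
Ch(X8) = {X6}.
Parents of each child, excluding X8:
  X6's other parents are X2, X11.
MB(X8) = {X2, X6, X7, X10, X11, X12}, which has 6 nodes.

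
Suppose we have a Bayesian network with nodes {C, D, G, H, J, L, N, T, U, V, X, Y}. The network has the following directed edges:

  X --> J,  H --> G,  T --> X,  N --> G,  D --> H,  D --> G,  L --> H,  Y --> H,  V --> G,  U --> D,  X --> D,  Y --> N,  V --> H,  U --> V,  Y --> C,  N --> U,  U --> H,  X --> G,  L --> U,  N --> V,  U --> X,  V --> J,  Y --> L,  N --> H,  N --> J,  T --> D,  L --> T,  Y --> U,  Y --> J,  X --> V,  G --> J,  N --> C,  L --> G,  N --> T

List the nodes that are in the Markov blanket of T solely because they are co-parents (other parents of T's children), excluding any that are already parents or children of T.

{U}

Children of T: D, X.
  X also has parent U.
  D also has parents U, X.
Excluding nodes already adjacent to T (D, L, N, X), the co-parent-only contribution is {U}.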